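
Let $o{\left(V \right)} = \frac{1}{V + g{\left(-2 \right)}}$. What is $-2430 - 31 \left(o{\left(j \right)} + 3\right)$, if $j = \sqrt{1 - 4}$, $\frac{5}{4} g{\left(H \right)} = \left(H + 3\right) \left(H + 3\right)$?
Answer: $\frac{- 12615 \sqrt{3} + 10247 i}{- 4 i + 5 \sqrt{3}} \approx -2529.8 + 14.751 i$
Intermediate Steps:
$g{\left(H \right)} = \frac{4 \left(3 + H\right)^{2}}{5}$ ($g{\left(H \right)} = \frac{4 \left(H + 3\right) \left(H + 3\right)}{5} = \frac{4 \left(3 + H\right) \left(3 + H\right)}{5} = \frac{4 \left(3 + H\right)^{2}}{5}$)
$j = i \sqrt{3}$ ($j = \sqrt{-3} = i \sqrt{3} \approx 1.732 i$)
$o{\left(V \right)} = \frac{1}{\frac{4}{5} + V}$ ($o{\left(V \right)} = \frac{1}{V + \frac{4 \left(3 - 2\right)^{2}}{5}} = \frac{1}{V + \frac{4 \cdot 1^{2}}{5}} = \frac{1}{V + \frac{4}{5} \cdot 1} = \frac{1}{V + \frac{4}{5}} = \frac{1}{\frac{4}{5} + V}$)
$-2430 - 31 \left(o{\left(j \right)} + 3\right) = -2430 - 31 \left(\frac{5}{4 + 5 i \sqrt{3}} + 3\right) = -2430 - 31 \left(3 + \frac{5}{4 + 5 i \sqrt{3}}\right) = -2430 - \left(93 + \frac{155}{4 + 5 i \sqrt{3}}\right) = -2523 - \frac{155}{4 + 5 i \sqrt{3}}$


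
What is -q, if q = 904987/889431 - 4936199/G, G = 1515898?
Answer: 3018540429443/1348286674038 ≈ 2.2388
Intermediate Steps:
q = -3018540429443/1348286674038 (q = 904987/889431 - 4936199/1515898 = -3018540429443/1348286674038 ≈ -2.2388)
-q = -1*(-3018540429443/1348286674038) = 3018540429443/1348286674038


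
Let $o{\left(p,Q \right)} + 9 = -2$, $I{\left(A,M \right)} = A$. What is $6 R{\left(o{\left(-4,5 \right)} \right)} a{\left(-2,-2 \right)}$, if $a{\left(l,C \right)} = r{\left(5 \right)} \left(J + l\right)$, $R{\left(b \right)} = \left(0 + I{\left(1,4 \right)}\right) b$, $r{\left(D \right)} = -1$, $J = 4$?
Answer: $132$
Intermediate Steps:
$o{\left(p,Q \right)} = -11$ ($o{\left(p,Q \right)} = -9 - 2 = -11$)
$R{\left(b \right)} = b$ ($R{\left(b \right)} = \left(0 + 1\right) b = 1 b = b$)
$a{\left(l,C \right)} = -4 - l$ ($a{\left(l,C \right)} = - (4 + l) = -4 - l$)
$6 R{\left(o{\left(-4,5 \right)} \right)} a{\left(-2,-2 \right)} = 6 \left(-11\right) \left(-4 - -2\right) = - 66 \left(-4 + 2\right) = \left(-66\right) \left(-2\right) = 132$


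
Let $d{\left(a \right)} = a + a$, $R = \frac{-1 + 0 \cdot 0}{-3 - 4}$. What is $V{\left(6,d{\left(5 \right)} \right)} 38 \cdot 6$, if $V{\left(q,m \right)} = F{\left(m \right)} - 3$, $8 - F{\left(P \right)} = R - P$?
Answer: $\frac{23712}{7} \approx 3387.4$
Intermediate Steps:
$R = \frac{1}{7}$ ($R = \frac{-1 + 0}{-7} = \left(-1\right) \left(- \frac{1}{7}\right) = \frac{1}{7} \approx 0.14286$)
$F{\left(P \right)} = \frac{55}{7} + P$ ($F{\left(P \right)} = 8 - \left(\frac{1}{7} - P\right) = 8 + \left(- \frac{1}{7} + P\right) = \frac{55}{7} + P$)
$d{\left(a \right)} = 2 a$
$V{\left(q,m \right)} = \frac{34}{7} + m$ ($V{\left(q,m \right)} = \left(\frac{55}{7} + m\right) - 3 = \frac{34}{7} + m$)
$V{\left(6,d{\left(5 \right)} \right)} 38 \cdot 6 = \left(\frac{34}{7} + 2 \cdot 5\right) 38 \cdot 6 = \left(\frac{34}{7} + 10\right) 38 \cdot 6 = \frac{104}{7} \cdot 38 \cdot 6 = \frac{3952}{7} \cdot 6 = \frac{23712}{7}$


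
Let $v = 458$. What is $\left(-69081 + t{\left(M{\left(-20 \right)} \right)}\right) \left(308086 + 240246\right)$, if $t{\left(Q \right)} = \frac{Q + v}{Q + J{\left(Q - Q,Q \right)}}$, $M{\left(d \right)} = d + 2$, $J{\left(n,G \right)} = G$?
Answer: $- \frac{340974222548}{9} \approx -3.7886 \cdot 10^{10}$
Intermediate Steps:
$M{\left(d \right)} = 2 + d$
$t{\left(Q \right)} = \frac{458 + Q}{2 Q}$ ($t{\left(Q \right)} = \frac{Q + 458}{Q + Q} = \frac{458 + Q}{2 Q}$)
$\left(-69081 + t{\left(M{\left(-20 \right)} \right)}\right) \left(308086 + 240246\right) = \left(-69081 + \frac{458 + \left(2 - 20\right)}{2 \left(2 - 20\right)}\right) \left(308086 + 240246\right) = \left(-69081 + \frac{458 - 18}{2 \left(-18\right)}\right) 548332 = \left(-69081 + \frac{1}{2} \left(- \frac{1}{18}\right) 440\right) 548332 = \left(-69081 - \frac{110}{9}\right) 548332 = \left(- \frac{621839}{9}\right) 548332 = - \frac{340974222548}{9}$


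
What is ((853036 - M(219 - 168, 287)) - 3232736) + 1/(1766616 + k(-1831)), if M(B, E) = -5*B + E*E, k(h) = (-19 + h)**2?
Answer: -12774638416423/5189116 ≈ -2.4618e+6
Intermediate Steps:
M(B, E) = E**2 - 5*B (M(B, E) = -5*B + E**2 = E**2 - 5*B)
((853036 - M(219 - 168, 287)) - 3232736) + 1/(1766616 + k(-1831)) = ((853036 - (287**2 - 5*(219 - 168))) - 3232736) + 1/(1766616 + (-19 - 1831)**2) = ((853036 - (82369 - 5*51)) - 3232736) + 1/(1766616 + (-1850)**2) = ((853036 - (82369 - 255)) - 3232736) + 1/(1766616 + 3422500) = ((853036 - 1*82114) - 3232736) + 1/5189116 = ((853036 - 82114) - 3232736) + 1/5189116 = (770922 - 3232736) + 1/5189116 = -2461814 + 1/5189116 = -12774638416423/5189116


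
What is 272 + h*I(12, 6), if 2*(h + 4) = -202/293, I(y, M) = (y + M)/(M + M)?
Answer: 155573/586 ≈ 265.48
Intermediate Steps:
I(y, M) = (M + y)/(2*M) (I(y, M) = (M + y)/((2*M)) = (M + y)*(1/(2*M)) = (M + y)/(2*M))
h = -1273/293 (h = -4 + (-202/293)/2 = -4 + (-202*1/293)/2 = -4 + (½)*(-202/293) = -4 - 101/293 = -1273/293 ≈ -4.3447)
272 + h*I(12, 6) = 272 - 1273*(6 + 12)/(586*6) = 272 - 1273*18/(586*6) = 272 - 1273/293*3/2 = 272 - 3819/586 = 155573/586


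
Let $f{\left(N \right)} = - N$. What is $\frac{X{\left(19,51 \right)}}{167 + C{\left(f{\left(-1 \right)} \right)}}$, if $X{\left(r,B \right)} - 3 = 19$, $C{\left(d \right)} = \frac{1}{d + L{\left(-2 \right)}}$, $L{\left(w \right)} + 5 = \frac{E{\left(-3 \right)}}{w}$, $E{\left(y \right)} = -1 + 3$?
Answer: $\frac{55}{417} \approx 0.13189$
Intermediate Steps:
$E{\left(y \right)} = 2$
$L{\left(w \right)} = -5 + \frac{2}{w}$
$C{\left(d \right)} = \frac{1}{-6 + d}$ ($C{\left(d \right)} = \frac{1}{d - \left(5 - \frac{2}{-2}\right)} = \frac{1}{d + \left(-5 + 2 \left(- \frac{1}{2}\right)\right)} = \frac{1}{d - 6} = \frac{1}{-6 + d}$)
$X{\left(r,B \right)} = 22$ ($X{\left(r,B \right)} = 3 + 19 = 22$)
$\frac{X{\left(19,51 \right)}}{167 + C{\left(f{\left(-1 \right)} \right)}} = \frac{22}{167 + \frac{1}{-6 - -1}} = \frac{22}{167 + \frac{1}{-6 + 1}} = \frac{22}{167 + \frac{1}{-5}} = \frac{22}{167 - \frac{1}{5}} = \frac{22}{\frac{834}{5}} = 22 \cdot \frac{5}{834} = \frac{55}{417}$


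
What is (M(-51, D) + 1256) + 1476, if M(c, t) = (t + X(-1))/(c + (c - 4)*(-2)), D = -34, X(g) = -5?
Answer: 161149/59 ≈ 2731.3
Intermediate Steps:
M(c, t) = (-5 + t)/(8 - c) (M(c, t) = (t - 5)/(c + (c - 4)*(-2)) = (-5 + t)/(c + (-4 + c)*(-2)) = (-5 + t)/(c + (8 - 2*c)) = (-5 + t)/(8 - c))
(M(-51, D) + 1256) + 1476 = ((5 - 1*(-34))/(-8 - 51) + 1256) + 1476 = ((5 + 34)/(-59) + 1256) + 1476 = (-1/59*39 + 1256) + 1476 = (-39/59 + 1256) + 1476 = 74065/59 + 1476 = 161149/59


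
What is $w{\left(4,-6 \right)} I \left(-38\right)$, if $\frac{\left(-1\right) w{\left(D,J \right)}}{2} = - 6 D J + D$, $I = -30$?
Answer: $-337440$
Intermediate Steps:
$w{\left(D,J \right)} = - 2 D + 12 D J$ ($w{\left(D,J \right)} = - 2 \left(- 6 D J + D\right) = - 2 \left(D - 6 D J\right) = - 2 D + 12 D J$)
$w{\left(4,-6 \right)} I \left(-38\right) = 2 \cdot 4 \left(-1 + 6 \left(-6\right)\right) \left(-30\right) \left(-38\right) = 2 \cdot 4 \left(-1 - 36\right) \left(-30\right) \left(-38\right) = 2 \cdot 4 \left(-37\right) \left(-30\right) \left(-38\right) = \left(-296\right) \left(-30\right) \left(-38\right) = 8880 \left(-38\right) = -337440$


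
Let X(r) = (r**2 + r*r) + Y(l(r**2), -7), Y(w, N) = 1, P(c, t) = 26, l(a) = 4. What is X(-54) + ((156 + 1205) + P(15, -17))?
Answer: 7220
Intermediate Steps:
X(r) = 1 + 2*r**2 (X(r) = (r**2 + r*r) + 1 = (r**2 + r**2) + 1 = 2*r**2 + 1 = 1 + 2*r**2)
X(-54) + ((156 + 1205) + P(15, -17)) = (1 + 2*(-54)**2) + ((156 + 1205) + 26) = (1 + 2*2916) + (1361 + 26) = (1 + 5832) + 1387 = 5833 + 1387 = 7220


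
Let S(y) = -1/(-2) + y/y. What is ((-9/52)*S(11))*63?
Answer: -1701/104 ≈ -16.356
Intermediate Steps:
S(y) = 3/2 (S(y) = -1*(-½) + 1 = ½ + 1 = 3/2)
((-9/52)*S(11))*63 = (-9/52*(3/2))*63 = (-9*1/52*(3/2))*63 = -9/52*3/2*63 = -27/104*63 = -1701/104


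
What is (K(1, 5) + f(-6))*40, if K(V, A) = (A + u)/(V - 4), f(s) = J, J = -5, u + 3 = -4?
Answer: -520/3 ≈ -173.33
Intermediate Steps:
u = -7 (u = -3 - 4 = -7)
f(s) = -5
K(V, A) = (-7 + A)/(-4 + V) (K(V, A) = (A - 7)/(V - 4) = (-7 + A)/(-4 + V))
(K(1, 5) + f(-6))*40 = ((-7 + 5)/(-4 + 1) - 5)*40 = (-2/(-3) - 5)*40 = (-⅓*(-2) - 5)*40 = (⅔ - 5)*40 = -13/3*40 = -520/3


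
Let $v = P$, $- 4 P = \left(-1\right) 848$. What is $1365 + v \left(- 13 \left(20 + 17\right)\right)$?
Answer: $-100607$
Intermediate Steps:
$P = 212$ ($P = - \frac{\left(-1\right) 848}{4} = \left(- \frac{1}{4}\right) \left(-848\right) = 212$)
$v = 212$
$1365 + v \left(- 13 \left(20 + 17\right)\right) = 1365 + 212 \left(- 13 \left(20 + 17\right)\right) = 1365 + 212 \left(\left(-13\right) 37\right) = 1365 + 212 \left(-481\right) = 1365 - 101972 = -100607$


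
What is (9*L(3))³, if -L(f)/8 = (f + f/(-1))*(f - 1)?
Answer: 0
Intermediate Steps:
L(f) = 0 (L(f) = -8*(f + f/(-1))*(f - 1) = -8*(f + f*(-1))*(-1 + f) = -8*(f - f)*(-1 + f) = -0*(-1 + f) = -8*0 = 0)
(9*L(3))³ = (9*0)³ = 0³ = 0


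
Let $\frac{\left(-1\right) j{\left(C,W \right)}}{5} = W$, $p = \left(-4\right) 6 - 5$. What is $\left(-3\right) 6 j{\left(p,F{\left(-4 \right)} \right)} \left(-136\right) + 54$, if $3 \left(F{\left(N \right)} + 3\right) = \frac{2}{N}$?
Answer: $38814$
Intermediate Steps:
$F{\left(N \right)} = -3 + \frac{2}{3 N}$ ($F{\left(N \right)} = -3 + \frac{2 \frac{1}{N}}{3} = -3 + \frac{2}{3 N}$)
$p = -29$ ($p = -24 - 5 = -29$)
$j{\left(C,W \right)} = - 5 W$
$\left(-3\right) 6 j{\left(p,F{\left(-4 \right)} \right)} \left(-136\right) + 54 = \left(-3\right) 6 \left(- 5 \left(-3 + \frac{2}{3 \left(-4\right)}\right)\right) \left(-136\right) + 54 = - 18 \left(- 5 \left(-3 + \frac{2}{3} \left(- \frac{1}{4}\right)\right)\right) \left(-136\right) + 54 = - 18 \left(- 5 \left(-3 - \frac{1}{6}\right)\right) \left(-136\right) + 54 = - 18 \left(\left(-5\right) \left(- \frac{19}{6}\right)\right) \left(-136\right) + 54 = \left(-18\right) \frac{95}{6} \left(-136\right) + 54 = \left(-285\right) \left(-136\right) + 54 = 38760 + 54 = 38814$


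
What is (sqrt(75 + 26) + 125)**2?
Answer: (125 + sqrt(101))**2 ≈ 18238.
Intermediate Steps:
(sqrt(75 + 26) + 125)**2 = (sqrt(101) + 125)**2 = (125 + sqrt(101))**2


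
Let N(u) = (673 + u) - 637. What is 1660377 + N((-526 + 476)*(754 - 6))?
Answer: 1623013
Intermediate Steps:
N(u) = 36 + u
1660377 + N((-526 + 476)*(754 - 6)) = 1660377 + (36 + (-526 + 476)*(754 - 6)) = 1660377 + (36 - 50*748) = 1660377 + (36 - 37400) = 1660377 - 37364 = 1623013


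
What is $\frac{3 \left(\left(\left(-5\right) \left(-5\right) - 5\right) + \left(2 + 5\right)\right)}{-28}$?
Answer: $- \frac{81}{28} \approx -2.8929$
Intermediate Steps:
$\frac{3 \left(\left(\left(-5\right) \left(-5\right) - 5\right) + \left(2 + 5\right)\right)}{-28} = 3 \left(\left(25 - 5\right) + 7\right) \left(- \frac{1}{28}\right) = 3 \left(20 + 7\right) \left(- \frac{1}{28}\right) = 3 \cdot 27 \left(- \frac{1}{28}\right) = 81 \left(- \frac{1}{28}\right) = - \frac{81}{28}$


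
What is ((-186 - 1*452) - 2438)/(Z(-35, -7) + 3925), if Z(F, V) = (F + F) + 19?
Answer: -1538/1937 ≈ -0.79401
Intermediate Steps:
Z(F, V) = 19 + 2*F (Z(F, V) = 2*F + 19 = 19 + 2*F)
((-186 - 1*452) - 2438)/(Z(-35, -7) + 3925) = ((-186 - 1*452) - 2438)/((19 + 2*(-35)) + 3925) = ((-186 - 452) - 2438)/((19 - 70) + 3925) = (-638 - 2438)/(-51 + 3925) = -3076/3874 = -3076*1/3874 = -1538/1937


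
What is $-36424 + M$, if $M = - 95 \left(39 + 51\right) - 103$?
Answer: $-45077$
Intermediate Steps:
$M = -8653$ ($M = \left(-95\right) 90 - 103 = -8550 - 103 = -8653$)
$-36424 + M = -36424 - 8653 = -45077$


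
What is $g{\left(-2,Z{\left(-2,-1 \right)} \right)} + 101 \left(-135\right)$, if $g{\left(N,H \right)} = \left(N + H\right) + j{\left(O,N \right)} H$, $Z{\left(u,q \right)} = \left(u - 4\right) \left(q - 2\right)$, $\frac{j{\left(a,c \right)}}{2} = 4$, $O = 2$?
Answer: $-13475$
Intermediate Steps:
$j{\left(a,c \right)} = 8$ ($j{\left(a,c \right)} = 2 \cdot 4 = 8$)
$Z{\left(u,q \right)} = \left(-4 + u\right) \left(-2 + q\right)$
$g{\left(N,H \right)} = N + 9 H$ ($g{\left(N,H \right)} = \left(N + H\right) + 8 H = \left(H + N\right) + 8 H = N + 9 H$)
$g{\left(-2,Z{\left(-2,-1 \right)} \right)} + 101 \left(-135\right) = \left(-2 + 9 \left(8 - -4 - -4 - -2\right)\right) + 101 \left(-135\right) = \left(-2 + 9 \left(8 + 4 + 4 + 2\right)\right) - 13635 = \left(-2 + 9 \cdot 18\right) - 13635 = \left(-2 + 162\right) - 13635 = 160 - 13635 = -13475$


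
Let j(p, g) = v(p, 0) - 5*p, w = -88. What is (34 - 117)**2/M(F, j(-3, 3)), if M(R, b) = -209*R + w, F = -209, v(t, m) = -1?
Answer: 6889/43593 ≈ 0.15803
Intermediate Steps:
j(p, g) = -1 - 5*p
M(R, b) = -88 - 209*R (M(R, b) = -209*R - 88 = -88 - 209*R)
(34 - 117)**2/M(F, j(-3, 3)) = (34 - 117)**2/(-88 - 209*(-209)) = (-83)**2/(-88 + 43681) = 6889/43593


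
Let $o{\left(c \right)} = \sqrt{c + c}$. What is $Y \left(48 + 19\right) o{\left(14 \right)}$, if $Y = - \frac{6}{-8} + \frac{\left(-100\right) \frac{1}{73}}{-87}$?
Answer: $\frac{1303351 \sqrt{7}}{12702} \approx 271.48$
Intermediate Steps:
$o{\left(c \right)} = \sqrt{2} \sqrt{c}$ ($o{\left(c \right)} = \sqrt{2 c} = \sqrt{2} \sqrt{c}$)
$Y = \frac{19453}{25404}$ ($Y = \left(-6\right) \left(- \frac{1}{8}\right) + \left(-100\right) \frac{1}{73} \left(- \frac{1}{87}\right) = \frac{3}{4} - - \frac{100}{6351} = \frac{3}{4} + \frac{100}{6351} = \frac{19453}{25404} \approx 0.76575$)
$Y \left(48 + 19\right) o{\left(14 \right)} = \frac{19453 \left(48 + 19\right)}{25404} \sqrt{2} \sqrt{14} = \frac{19453}{25404} \cdot 67 \cdot 2 \sqrt{7} = \frac{1303351 \cdot 2 \sqrt{7}}{25404} = \frac{1303351 \sqrt{7}}{12702}$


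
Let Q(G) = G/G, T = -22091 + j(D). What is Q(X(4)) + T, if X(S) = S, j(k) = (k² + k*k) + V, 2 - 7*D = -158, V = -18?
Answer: -1032092/49 ≈ -21063.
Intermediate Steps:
D = 160/7 (D = 2/7 - ⅐*(-158) = 2/7 + 158/7 = 160/7 ≈ 22.857)
j(k) = -18 + 2*k² (j(k) = (k² + k*k) - 18 = (k² + k²) - 18 = 2*k² - 18 = -18 + 2*k²)
T = -1032141/49 (T = -22091 + (-18 + 2*(160/7)²) = -22091 + (-18 + 2*(25600/49)) = -22091 + (-18 + 51200/49) = -22091 + 50318/49 = -1032141/49 ≈ -21064.)
Q(G) = 1
Q(X(4)) + T = 1 - 1032141/49 = -1032092/49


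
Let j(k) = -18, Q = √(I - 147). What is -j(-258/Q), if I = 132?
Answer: 18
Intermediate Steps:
Q = I*√15 (Q = √(132 - 147) = √(-15) = I*√15 ≈ 3.873*I)
-j(-258/Q) = -1*(-18) = 18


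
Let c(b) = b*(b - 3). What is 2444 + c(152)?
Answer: 25092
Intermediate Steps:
c(b) = b*(-3 + b)
2444 + c(152) = 2444 + 152*(-3 + 152) = 2444 + 152*149 = 2444 + 22648 = 25092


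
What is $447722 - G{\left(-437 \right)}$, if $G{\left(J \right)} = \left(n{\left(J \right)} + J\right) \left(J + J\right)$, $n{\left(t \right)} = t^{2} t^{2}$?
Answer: $31874044997698$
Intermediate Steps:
$n{\left(t \right)} = t^{4}$
$G{\left(J \right)} = 2 J \left(J + J^{4}\right)$ ($G{\left(J \right)} = \left(J^{4} + J\right) \left(J + J\right) = \left(J + J^{4}\right) 2 J = 2 J \left(J + J^{4}\right)$)
$447722 - G{\left(-437 \right)} = 447722 - 2 \left(-437\right)^{2} \left(1 + \left(-437\right)^{3}\right) = 447722 - 2 \cdot 190969 \left(1 - 83453453\right) = 447722 - 2 \cdot 190969 \left(-83453452\right) = 447722 - -31874044549976 = 447722 + 31874044549976 = 31874044997698$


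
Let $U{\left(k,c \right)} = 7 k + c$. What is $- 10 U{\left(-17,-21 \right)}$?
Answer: $1400$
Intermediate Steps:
$U{\left(k,c \right)} = c + 7 k$
$- 10 U{\left(-17,-21 \right)} = - 10 \left(-21 + 7 \left(-17\right)\right) = - 10 \left(-21 - 119\right) = \left(-10\right) \left(-140\right) = 1400$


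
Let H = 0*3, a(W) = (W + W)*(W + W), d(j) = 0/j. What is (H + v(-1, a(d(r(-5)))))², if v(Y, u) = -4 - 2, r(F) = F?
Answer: 36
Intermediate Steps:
d(j) = 0
a(W) = 4*W² (a(W) = (2*W)*(2*W) = 4*W²)
H = 0
v(Y, u) = -6
(H + v(-1, a(d(r(-5)))))² = (0 - 6)² = (-6)² = 36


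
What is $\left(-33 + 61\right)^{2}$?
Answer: $784$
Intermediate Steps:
$\left(-33 + 61\right)^{2} = 28^{2} = 784$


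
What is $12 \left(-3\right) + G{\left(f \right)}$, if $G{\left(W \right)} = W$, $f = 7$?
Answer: $-29$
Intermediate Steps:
$12 \left(-3\right) + G{\left(f \right)} = 12 \left(-3\right) + 7 = -36 + 7 = -29$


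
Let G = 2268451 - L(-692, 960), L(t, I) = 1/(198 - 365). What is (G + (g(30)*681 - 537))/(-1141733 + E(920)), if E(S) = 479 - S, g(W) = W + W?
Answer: -385565259/190743058 ≈ -2.0214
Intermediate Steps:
g(W) = 2*W
L(t, I) = -1/167 (L(t, I) = 1/(-167) = -1/167)
G = 378831318/167 (G = 2268451 - 1*(-1/167) = 2268451 + 1/167 = 378831318/167 ≈ 2.2685e+6)
(G + (g(30)*681 - 537))/(-1141733 + E(920)) = (378831318/167 + ((2*30)*681 - 537))/(-1141733 + (479 - 1*920)) = (378831318/167 + (60*681 - 537))/(-1141733 + (479 - 920)) = (378831318/167 + (40860 - 537))/(-1141733 - 441) = (378831318/167 + 40323)/(-1142174) = (385565259/167)*(-1/1142174) = -385565259/190743058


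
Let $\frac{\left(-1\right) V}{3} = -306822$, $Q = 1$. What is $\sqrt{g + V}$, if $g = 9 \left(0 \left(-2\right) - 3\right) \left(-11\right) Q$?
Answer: $3 \sqrt{102307} \approx 959.56$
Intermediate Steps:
$V = 920466$ ($V = \left(-3\right) \left(-306822\right) = 920466$)
$g = 297$ ($g = 9 \left(0 \left(-2\right) - 3\right) \left(-11\right) 1 = 9 \left(0 - 3\right) \left(-11\right) 1 = 9 \left(-3\right) \left(-11\right) 1 = \left(-27\right) \left(-11\right) 1 = 297 \cdot 1 = 297$)
$\sqrt{g + V} = \sqrt{297 + 920466} = \sqrt{920763} = 3 \sqrt{102307}$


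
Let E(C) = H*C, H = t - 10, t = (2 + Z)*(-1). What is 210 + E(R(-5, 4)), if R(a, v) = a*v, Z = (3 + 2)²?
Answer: 950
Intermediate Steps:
Z = 25 (Z = 5² = 25)
t = -27 (t = (2 + 25)*(-1) = 27*(-1) = -27)
H = -37 (H = -27 - 10 = -37)
E(C) = -37*C
210 + E(R(-5, 4)) = 210 - (-185)*4 = 210 - 37*(-20) = 210 + 740 = 950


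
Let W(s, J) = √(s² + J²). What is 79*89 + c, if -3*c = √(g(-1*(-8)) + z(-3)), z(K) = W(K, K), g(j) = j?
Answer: 7031 - √(8 + 3*√2)/3 ≈ 7029.8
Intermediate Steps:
W(s, J) = √(J² + s²)
z(K) = √2*√(K²) (z(K) = √(K² + K²) = √(2*K²) = √2*√(K²))
c = -√(8 + 3*√2)/3 (c = -√(-1*(-8) + √2*√((-3)²))/3 = -√(8 + √2*√9)/3 = -√(8 + √2*3)/3 = -√(8 + 3*√2)/3 ≈ -1.1663)
79*89 + c = 79*89 - √(8 + 3*√2)/3 = 7031 - √(8 + 3*√2)/3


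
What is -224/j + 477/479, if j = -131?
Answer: 169783/62749 ≈ 2.7057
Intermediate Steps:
-224/j + 477/479 = -224/(-131) + 477/479 = -224*(-1/131) + 477*(1/479) = 224/131 + 477/479 = 169783/62749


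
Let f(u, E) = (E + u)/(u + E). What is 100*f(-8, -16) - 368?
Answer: -268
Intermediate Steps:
f(u, E) = 1 (f(u, E) = (E + u)/(E + u) = 1)
100*f(-8, -16) - 368 = 100*1 - 368 = 100 - 368 = -268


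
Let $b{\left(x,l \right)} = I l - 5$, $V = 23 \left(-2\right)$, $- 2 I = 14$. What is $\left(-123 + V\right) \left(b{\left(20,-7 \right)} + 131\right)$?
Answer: $-29575$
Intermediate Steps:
$I = -7$ ($I = \left(- \frac{1}{2}\right) 14 = -7$)
$V = -46$
$b{\left(x,l \right)} = -5 - 7 l$ ($b{\left(x,l \right)} = - 7 l - 5 = -5 - 7 l$)
$\left(-123 + V\right) \left(b{\left(20,-7 \right)} + 131\right) = \left(-123 - 46\right) \left(\left(-5 - -49\right) + 131\right) = - 169 \left(\left(-5 + 49\right) + 131\right) = - 169 \left(44 + 131\right) = \left(-169\right) 175 = -29575$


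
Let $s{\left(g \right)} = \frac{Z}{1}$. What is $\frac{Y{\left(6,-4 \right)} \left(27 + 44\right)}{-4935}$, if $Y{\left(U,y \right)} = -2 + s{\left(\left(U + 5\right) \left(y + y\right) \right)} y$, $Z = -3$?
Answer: $- \frac{142}{987} \approx -0.14387$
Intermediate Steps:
$s{\left(g \right)} = -3$ ($s{\left(g \right)} = - \frac{3}{1} = \left(-3\right) 1 = -3$)
$Y{\left(U,y \right)} = -2 - 3 y$
$\frac{Y{\left(6,-4 \right)} \left(27 + 44\right)}{-4935} = \frac{\left(-2 - -12\right) \left(27 + 44\right)}{-4935} = \left(-2 + 12\right) 71 \left(- \frac{1}{4935}\right) = 10 \cdot 71 \left(- \frac{1}{4935}\right) = 710 \left(- \frac{1}{4935}\right) = - \frac{142}{987}$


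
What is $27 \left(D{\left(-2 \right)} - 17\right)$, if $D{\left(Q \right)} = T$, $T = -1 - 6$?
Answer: $-648$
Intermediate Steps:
$T = -7$ ($T = -1 - 6 = -7$)
$D{\left(Q \right)} = -7$
$27 \left(D{\left(-2 \right)} - 17\right) = 27 \left(-7 - 17\right) = 27 \left(-24\right) = -648$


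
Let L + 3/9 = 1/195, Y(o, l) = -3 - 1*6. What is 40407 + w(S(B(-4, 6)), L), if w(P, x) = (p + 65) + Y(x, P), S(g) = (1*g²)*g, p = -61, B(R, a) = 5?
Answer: 40402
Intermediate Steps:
Y(o, l) = -9 (Y(o, l) = -3 - 6 = -9)
L = -64/195 (L = -⅓ + 1/195 = -64/195 ≈ -0.32821)
S(g) = g³ (S(g) = g²*g = g³)
w(P, x) = -5 (w(P, x) = (-61 + 65) - 9 = 4 - 9 = -5)
40407 + w(S(B(-4, 6)), L) = 40407 - 5 = 40402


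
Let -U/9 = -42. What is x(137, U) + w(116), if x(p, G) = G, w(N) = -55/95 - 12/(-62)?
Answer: 222415/589 ≈ 377.61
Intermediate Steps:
w(N) = -227/589 (w(N) = -55*1/95 - 12*(-1/62) = -11/19 + 6/31 = -227/589)
U = 378 (U = -9*(-42) = 378)
x(137, U) + w(116) = 378 - 227/589 = 222415/589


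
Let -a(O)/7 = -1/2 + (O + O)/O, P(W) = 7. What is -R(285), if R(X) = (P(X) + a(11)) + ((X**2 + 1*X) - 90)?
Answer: -162833/2 ≈ -81417.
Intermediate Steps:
a(O) = -21/2 (a(O) = -7*(-1/2 + (O + O)/O) = -7*(-1*1/2 + (2*O)/O) = -7*(-1/2 + 2) = -7*3/2 = -21/2)
R(X) = -187/2 + X + X**2 (R(X) = (7 - 21/2) + ((X**2 + 1*X) - 90) = -7/2 + ((X**2 + X) - 90) = -7/2 + ((X + X**2) - 90) = -7/2 + (-90 + X + X**2) = -187/2 + X + X**2)
-R(285) = -(-187/2 + 285 + 285**2) = -(-187/2 + 285 + 81225) = -1*162833/2 = -162833/2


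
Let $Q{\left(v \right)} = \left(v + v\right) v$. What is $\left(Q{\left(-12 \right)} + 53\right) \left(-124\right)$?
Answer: $-42284$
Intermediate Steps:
$Q{\left(v \right)} = 2 v^{2}$ ($Q{\left(v \right)} = 2 v v = 2 v^{2}$)
$\left(Q{\left(-12 \right)} + 53\right) \left(-124\right) = \left(2 \left(-12\right)^{2} + 53\right) \left(-124\right) = \left(2 \cdot 144 + 53\right) \left(-124\right) = \left(288 + 53\right) \left(-124\right) = 341 \left(-124\right) = -42284$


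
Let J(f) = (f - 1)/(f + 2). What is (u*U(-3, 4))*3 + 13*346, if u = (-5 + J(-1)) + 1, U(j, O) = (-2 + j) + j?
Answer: 4642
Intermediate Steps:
J(f) = (-1 + f)/(2 + f)
U(j, O) = -2 + 2*j
u = -6 (u = (-5 + (-1 - 1)/(2 - 1)) + 1 = (-5 - 2/1) + 1 = (-5 + 1*(-2)) + 1 = (-5 - 2) + 1 = -7 + 1 = -6)
(u*U(-3, 4))*3 + 13*346 = -6*(-2 + 2*(-3))*3 + 13*346 = -6*(-2 - 6)*3 + 4498 = -6*(-8)*3 + 4498 = 48*3 + 4498 = 144 + 4498 = 4642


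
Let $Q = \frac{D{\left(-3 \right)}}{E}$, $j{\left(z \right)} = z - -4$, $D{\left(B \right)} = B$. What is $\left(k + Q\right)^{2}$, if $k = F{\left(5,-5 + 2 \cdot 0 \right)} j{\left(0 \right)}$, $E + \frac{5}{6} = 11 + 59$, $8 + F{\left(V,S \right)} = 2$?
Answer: $\frac{99560484}{172225} \approx 578.08$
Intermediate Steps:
$F{\left(V,S \right)} = -6$ ($F{\left(V,S \right)} = -8 + 2 = -6$)
$E = \frac{415}{6}$ ($E = - \frac{5}{6} + \left(11 + 59\right) = - \frac{5}{6} + 70 = \frac{415}{6} \approx 69.167$)
$j{\left(z \right)} = 4 + z$ ($j{\left(z \right)} = z + 4 = 4 + z$)
$Q = - \frac{18}{415}$ ($Q = - \frac{3}{\frac{415}{6}} = \left(-3\right) \frac{6}{415} = - \frac{18}{415} \approx -0.043373$)
$k = -24$ ($k = - 6 \left(4 + 0\right) = \left(-6\right) 4 = -24$)
$\left(k + Q\right)^{2} = \left(-24 - \frac{18}{415}\right)^{2} = \left(- \frac{9978}{415}\right)^{2} = \frac{99560484}{172225}$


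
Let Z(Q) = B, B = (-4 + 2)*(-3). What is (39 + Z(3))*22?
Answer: 990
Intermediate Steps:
B = 6 (B = -2*(-3) = 6)
Z(Q) = 6
(39 + Z(3))*22 = (39 + 6)*22 = 45*22 = 990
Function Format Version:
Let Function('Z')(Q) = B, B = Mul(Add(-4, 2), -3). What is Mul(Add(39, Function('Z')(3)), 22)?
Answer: 990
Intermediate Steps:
B = 6 (B = Mul(-2, -3) = 6)
Function('Z')(Q) = 6
Mul(Add(39, Function('Z')(3)), 22) = Mul(Add(39, 6), 22) = Mul(45, 22) = 990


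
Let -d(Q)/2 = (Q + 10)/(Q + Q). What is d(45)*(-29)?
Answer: 319/9 ≈ 35.444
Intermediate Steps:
d(Q) = -(10 + Q)/Q (d(Q) = -2*(Q + 10)/(Q + Q) = -2*(10 + Q)/(2*Q) = -2*(10 + Q)*1/(2*Q) = -(10 + Q)/Q)
d(45)*(-29) = ((-10 - 1*45)/45)*(-29) = ((-10 - 45)/45)*(-29) = ((1/45)*(-55))*(-29) = -11/9*(-29) = 319/9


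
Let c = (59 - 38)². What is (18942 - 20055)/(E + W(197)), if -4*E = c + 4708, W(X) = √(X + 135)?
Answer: 22923348/26506889 + 35616*√83/26506889 ≈ 0.87705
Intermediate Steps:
c = 441 (c = 21² = 441)
W(X) = √(135 + X)
E = -5149/4 (E = -(441 + 4708)/4 = -¼*5149 = -5149/4 ≈ -1287.3)
(18942 - 20055)/(E + W(197)) = (18942 - 20055)/(-5149/4 + √(135 + 197)) = -1113/(-5149/4 + √332) = -1113/(-5149/4 + 2*√83)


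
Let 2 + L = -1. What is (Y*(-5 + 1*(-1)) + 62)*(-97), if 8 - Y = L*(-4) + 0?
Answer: -8342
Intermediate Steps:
L = -3 (L = -2 - 1 = -3)
Y = -4 (Y = 8 - (-3*(-4) + 0) = 8 - (12 + 0) = 8 - 1*12 = 8 - 12 = -4)
(Y*(-5 + 1*(-1)) + 62)*(-97) = (-4*(-5 + 1*(-1)) + 62)*(-97) = (-4*(-5 - 1) + 62)*(-97) = (-4*(-6) + 62)*(-97) = (24 + 62)*(-97) = 86*(-97) = -8342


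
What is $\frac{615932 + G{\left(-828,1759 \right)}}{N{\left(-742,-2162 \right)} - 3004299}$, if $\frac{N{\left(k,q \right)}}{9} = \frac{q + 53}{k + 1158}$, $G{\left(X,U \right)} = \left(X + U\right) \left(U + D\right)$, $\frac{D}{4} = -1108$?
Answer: $\frac{779014496}{1249807365} \approx 0.62331$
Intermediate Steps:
$D = -4432$ ($D = 4 \left(-1108\right) = -4432$)
$G{\left(X,U \right)} = \left(-4432 + U\right) \left(U + X\right)$ ($G{\left(X,U \right)} = \left(X + U\right) \left(U - 4432\right) = \left(U + X\right) \left(-4432 + U\right) = \left(-4432 + U\right) \left(U + X\right)$)
$N{\left(k,q \right)} = \frac{9 \left(53 + q\right)}{1158 + k}$ ($N{\left(k,q \right)} = 9 \frac{q + 53}{k + 1158} = 9 \frac{53 + q}{1158 + k} = \frac{9 \left(53 + q\right)}{1158 + k}$)
$\frac{615932 + G{\left(-828,1759 \right)}}{N{\left(-742,-2162 \right)} - 3004299} = \frac{615932 + \left(1759^{2} - 7795888 - -3669696 + 1759 \left(-828\right)\right)}{\frac{9 \left(53 - 2162\right)}{1158 - 742} - 3004299} = \frac{615932 + \left(3094081 - 7795888 + 3669696 - 1456452\right)}{9 \cdot \frac{1}{416} \left(-2109\right) - 3004299} = \frac{615932 - 2488563}{9 \cdot \frac{1}{416} \left(-2109\right) - 3004299} = - \frac{1872631}{- \frac{18981}{416} - 3004299} = - \frac{1872631}{- \frac{1249807365}{416}} = \left(-1872631\right) \left(- \frac{416}{1249807365}\right) = \frac{779014496}{1249807365}$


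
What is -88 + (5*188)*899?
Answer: 844972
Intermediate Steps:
-88 + (5*188)*899 = -88 + 940*899 = -88 + 845060 = 844972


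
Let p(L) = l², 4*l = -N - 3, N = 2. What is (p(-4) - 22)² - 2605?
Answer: -559951/256 ≈ -2187.3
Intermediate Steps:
l = -5/4 (l = (-1*2 - 3)/4 = (-2 - 3)/4 = (¼)*(-5) = -5/4 ≈ -1.2500)
p(L) = 25/16 (p(L) = (-5/4)² = 25/16)
(p(-4) - 22)² - 2605 = (25/16 - 22)² - 2605 = (-327/16)² - 2605 = 106929/256 - 2605 = -559951/256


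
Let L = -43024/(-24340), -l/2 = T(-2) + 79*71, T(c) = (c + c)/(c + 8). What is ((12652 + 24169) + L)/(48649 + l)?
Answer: 672199623/683327245 ≈ 0.98372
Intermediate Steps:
T(c) = 2*c/(8 + c) (T(c) = (2*c)/(8 + c) = 2*c/(8 + c))
l = -33650/3 (l = -2*(2*(-2)/(8 - 2) + 79*71) = -2*(2*(-2)/6 + 5609) = -2*(2*(-2)*(⅙) + 5609) = -2*(-⅔ + 5609) = -2*16825/3 = -33650/3 ≈ -11217.)
L = 10756/6085 (L = -43024*(-1/24340) = 10756/6085 ≈ 1.7676)
((12652 + 24169) + L)/(48649 + l) = ((12652 + 24169) + 10756/6085)/(48649 - 33650/3) = (36821 + 10756/6085)/(112297/3) = (224066541/6085)*(3/112297) = 672199623/683327245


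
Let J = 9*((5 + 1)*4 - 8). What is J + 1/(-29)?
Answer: 4175/29 ≈ 143.97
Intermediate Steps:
J = 144 (J = 9*(6*4 - 8) = 9*(24 - 8) = 9*16 = 144)
J + 1/(-29) = 144 + 1/(-29) = 144 - 1/29 = 4175/29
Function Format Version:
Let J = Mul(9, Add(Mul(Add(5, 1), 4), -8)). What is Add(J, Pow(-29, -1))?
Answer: Rational(4175, 29) ≈ 143.97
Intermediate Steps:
J = 144 (J = Mul(9, Add(Mul(6, 4), -8)) = Mul(9, Add(24, -8)) = Mul(9, 16) = 144)
Add(J, Pow(-29, -1)) = Add(144, Pow(-29, -1)) = Add(144, Rational(-1, 29)) = Rational(4175, 29)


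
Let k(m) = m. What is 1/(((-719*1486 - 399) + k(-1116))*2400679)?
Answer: -1/2568604095371 ≈ -3.8932e-13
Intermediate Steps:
1/(((-719*1486 - 399) + k(-1116))*2400679) = 1/((-719*1486 - 399) - 1116*2400679) = (1/2400679)/((-1068434 - 399) - 1116) = (1/2400679)/(-1068833 - 1116) = (1/2400679)/(-1069949) = -1/1069949*1/2400679 = -1/2568604095371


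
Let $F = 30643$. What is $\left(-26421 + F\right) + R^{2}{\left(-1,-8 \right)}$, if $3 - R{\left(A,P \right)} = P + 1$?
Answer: $4322$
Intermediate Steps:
$R{\left(A,P \right)} = 2 - P$ ($R{\left(A,P \right)} = 3 - \left(P + 1\right) = 3 - \left(1 + P\right) = 2 - P$)
$\left(-26421 + F\right) + R^{2}{\left(-1,-8 \right)} = \left(-26421 + 30643\right) + \left(2 - -8\right)^{2} = 4222 + \left(2 + 8\right)^{2} = 4222 + 10^{2} = 4222 + 100 = 4322$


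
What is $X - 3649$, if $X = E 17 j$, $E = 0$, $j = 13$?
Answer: $-3649$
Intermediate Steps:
$X = 0$ ($X = 0 \cdot 17 \cdot 13 = 0 \cdot 13 = 0$)
$X - 3649 = 0 - 3649 = -3649$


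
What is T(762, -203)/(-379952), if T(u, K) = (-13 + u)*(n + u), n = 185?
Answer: -709303/379952 ≈ -1.8668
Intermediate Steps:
T(u, K) = (-13 + u)*(185 + u)
T(762, -203)/(-379952) = (-2405 + 762**2 + 172*762)/(-379952) = (-2405 + 580644 + 131064)*(-1/379952) = 709303*(-1/379952) = -709303/379952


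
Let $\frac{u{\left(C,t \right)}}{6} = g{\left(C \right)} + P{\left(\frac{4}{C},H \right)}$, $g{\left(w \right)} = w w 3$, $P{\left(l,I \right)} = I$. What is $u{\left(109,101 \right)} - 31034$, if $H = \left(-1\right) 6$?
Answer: $182788$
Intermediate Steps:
$H = -6$
$g{\left(w \right)} = 3 w^{2}$ ($g{\left(w \right)} = w^{2} \cdot 3 = 3 w^{2}$)
$u{\left(C,t \right)} = -36 + 18 C^{2}$ ($u{\left(C,t \right)} = 6 \left(3 C^{2} - 6\right) = 6 \left(-6 + 3 C^{2}\right) = -36 + 18 C^{2}$)
$u{\left(109,101 \right)} - 31034 = \left(-36 + 18 \cdot 109^{2}\right) - 31034 = \left(-36 + 18 \cdot 11881\right) - 31034 = \left(-36 + 213858\right) - 31034 = 213822 - 31034 = 182788$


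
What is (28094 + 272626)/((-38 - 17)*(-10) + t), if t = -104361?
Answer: -300720/103811 ≈ -2.8968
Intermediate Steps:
(28094 + 272626)/((-38 - 17)*(-10) + t) = (28094 + 272626)/((-38 - 17)*(-10) - 104361) = 300720/(-55*(-10) - 104361) = 300720/(550 - 104361) = 300720/(-103811) = 300720*(-1/103811) = -300720/103811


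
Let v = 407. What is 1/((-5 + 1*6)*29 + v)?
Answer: 1/436 ≈ 0.0022936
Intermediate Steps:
1/((-5 + 1*6)*29 + v) = 1/((-5 + 1*6)*29 + 407) = 1/((-5 + 6)*29 + 407) = 1/(1*29 + 407) = 1/(29 + 407) = 1/436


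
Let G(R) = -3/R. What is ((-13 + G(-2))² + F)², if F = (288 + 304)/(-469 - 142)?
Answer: 102945364201/5973136 ≈ 17235.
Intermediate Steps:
F = -592/611 (F = 592/(-611) = 592*(-1/611) = -592/611 ≈ -0.96890)
((-13 + G(-2))² + F)² = ((-13 - 3/(-2))² - 592/611)² = ((-13 - 3*(-½))² - 592/611)² = ((-13 + 3/2)² - 592/611)² = ((-23/2)² - 592/611)² = (529/4 - 592/611)² = (320851/2444)² = 102945364201/5973136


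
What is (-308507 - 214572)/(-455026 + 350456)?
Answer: 523079/104570 ≈ 5.0022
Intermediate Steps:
(-308507 - 214572)/(-455026 + 350456) = -523079/(-104570) = -523079*(-1/104570) = 523079/104570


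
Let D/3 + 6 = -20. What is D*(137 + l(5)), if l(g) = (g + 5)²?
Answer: -18486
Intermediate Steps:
D = -78 (D = -18 + 3*(-20) = -18 - 60 = -78)
l(g) = (5 + g)²
D*(137 + l(5)) = -78*(137 + (5 + 5)²) = -78*(137 + 10²) = -78*(137 + 100) = -78*237 = -18486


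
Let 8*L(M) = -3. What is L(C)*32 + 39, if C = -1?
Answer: 27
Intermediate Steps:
L(M) = -3/8 (L(M) = (1/8)*(-3) = -3/8)
L(C)*32 + 39 = -3/8*32 + 39 = -12 + 39 = 27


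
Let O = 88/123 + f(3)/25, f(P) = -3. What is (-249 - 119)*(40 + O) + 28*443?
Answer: -7795508/3075 ≈ -2535.1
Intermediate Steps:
O = 1831/3075 (O = 88/123 - 3/25 = 1831/3075 ≈ 0.59545)
(-249 - 119)*(40 + O) + 28*443 = (-249 - 119)*(40 + 1831/3075) + 28*443 = -368*124831/3075 + 12404 = -45937808/3075 + 12404 = -7795508/3075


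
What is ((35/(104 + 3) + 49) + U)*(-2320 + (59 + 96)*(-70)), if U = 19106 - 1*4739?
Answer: -20315343990/107 ≈ -1.8986e+8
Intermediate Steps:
U = 14367 (U = 19106 - 4739 = 14367)
((35/(104 + 3) + 49) + U)*(-2320 + (59 + 96)*(-70)) = ((35/(104 + 3) + 49) + 14367)*(-2320 + (59 + 96)*(-70)) = ((35/107 + 49) + 14367)*(-2320 + 155*(-70)) = (((1/107)*35 + 49) + 14367)*(-2320 - 10850) = ((35/107 + 49) + 14367)*(-13170) = (5278/107 + 14367)*(-13170) = (1542547/107)*(-13170) = -20315343990/107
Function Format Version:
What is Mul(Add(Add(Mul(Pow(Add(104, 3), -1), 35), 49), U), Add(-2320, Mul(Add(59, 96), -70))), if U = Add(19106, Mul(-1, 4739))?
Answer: Rational(-20315343990, 107) ≈ -1.8986e+8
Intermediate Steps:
U = 14367 (U = Add(19106, -4739) = 14367)
Mul(Add(Add(Mul(Pow(Add(104, 3), -1), 35), 49), U), Add(-2320, Mul(Add(59, 96), -70))) = Mul(Add(Add(Mul(Pow(Add(104, 3), -1), 35), 49), 14367), Add(-2320, Mul(Add(59, 96), -70))) = Mul(Add(Add(Mul(Pow(107, -1), 35), 49), 14367), Add(-2320, Mul(155, -70))) = Mul(Add(Add(Mul(Rational(1, 107), 35), 49), 14367), Add(-2320, -10850)) = Mul(Add(Add(Rational(35, 107), 49), 14367), -13170) = Mul(Add(Rational(5278, 107), 14367), -13170) = Mul(Rational(1542547, 107), -13170) = Rational(-20315343990, 107)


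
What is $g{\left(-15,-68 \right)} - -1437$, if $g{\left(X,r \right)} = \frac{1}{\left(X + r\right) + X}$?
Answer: $\frac{140825}{98} \approx 1437.0$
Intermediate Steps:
$g{\left(X,r \right)} = \frac{1}{r + 2 X}$
$g{\left(-15,-68 \right)} - -1437 = \frac{1}{-68 + 2 \left(-15\right)} - -1437 = \frac{1}{-68 - 30} + 1437 = \frac{1}{-98} + 1437 = - \frac{1}{98} + 1437 = \frac{140825}{98}$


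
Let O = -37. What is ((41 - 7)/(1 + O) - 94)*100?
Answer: -85450/9 ≈ -9494.4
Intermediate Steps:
((41 - 7)/(1 + O) - 94)*100 = ((41 - 7)/(1 - 37) - 94)*100 = (34/(-36) - 94)*100 = (34*(-1/36) - 94)*100 = (-17/18 - 94)*100 = -1709/18*100 = -85450/9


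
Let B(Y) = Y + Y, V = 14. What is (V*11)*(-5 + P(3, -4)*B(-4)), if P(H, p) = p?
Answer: 4158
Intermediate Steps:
B(Y) = 2*Y
(V*11)*(-5 + P(3, -4)*B(-4)) = (14*11)*(-5 - 8*(-4)) = 154*(-5 - 4*(-8)) = 154*(-5 + 32) = 154*27 = 4158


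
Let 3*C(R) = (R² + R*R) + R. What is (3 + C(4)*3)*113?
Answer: 4407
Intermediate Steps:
C(R) = R/3 + 2*R²/3 (C(R) = ((R² + R*R) + R)/3 = ((R² + R²) + R)/3 = (2*R² + R)/3 = (R + 2*R²)/3 = R/3 + 2*R²/3)
(3 + C(4)*3)*113 = (3 + ((⅓)*4*(1 + 2*4))*3)*113 = (3 + ((⅓)*4*(1 + 8))*3)*113 = (3 + ((⅓)*4*9)*3)*113 = (3 + 12*3)*113 = (3 + 36)*113 = 39*113 = 4407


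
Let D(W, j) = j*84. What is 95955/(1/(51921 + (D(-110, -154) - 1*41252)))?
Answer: -217529985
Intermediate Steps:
D(W, j) = 84*j
95955/(1/(51921 + (D(-110, -154) - 1*41252))) = 95955/(1/(51921 + (84*(-154) - 1*41252))) = 95955/(1/(51921 + (-12936 - 41252))) = 95955/(1/(51921 - 54188)) = 95955/(1/(-2267)) = 95955/(-1/2267) = 95955*(-2267) = -217529985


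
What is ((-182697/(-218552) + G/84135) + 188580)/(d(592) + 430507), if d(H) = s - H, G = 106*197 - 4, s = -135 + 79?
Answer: 3467604933962351/7904192493574680 ≈ 0.43870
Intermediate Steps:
s = -56
G = 20878 (G = 20882 - 4 = 20878)
d(H) = -56 - H
((-182697/(-218552) + G/84135) + 188580)/(d(592) + 430507) = ((-182697/(-218552) + 20878/84135) + 188580)/((-56 - 1*592) + 430507) = ((-182697*(-1/218552) + 20878*(1/84135)) + 188580)/((-56 - 592) + 430507) = ((182697/218552 + 20878/84135) + 188580)/(-648 + 430507) = (19934140751/18387872520 + 188580)/429859 = (3467604933962351/18387872520)*(1/429859) = 3467604933962351/7904192493574680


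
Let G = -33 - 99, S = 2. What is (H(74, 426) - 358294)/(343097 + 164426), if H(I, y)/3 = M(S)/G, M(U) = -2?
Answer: -7882467/11165506 ≈ -0.70597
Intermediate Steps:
G = -132
H(I, y) = 1/22 (H(I, y) = 3*(-2/(-132)) = 3*(-2*(-1/132)) = 3*(1/66) = 1/22)
(H(74, 426) - 358294)/(343097 + 164426) = (1/22 - 358294)/(343097 + 164426) = -7882467/22/507523 = -7882467/22*1/507523 = -7882467/11165506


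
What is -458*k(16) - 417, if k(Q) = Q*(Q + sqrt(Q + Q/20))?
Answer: -117665 - 14656*sqrt(105)/5 ≈ -1.4770e+5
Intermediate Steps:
k(Q) = Q*(Q + sqrt(105)*sqrt(Q)/10) (k(Q) = Q*(Q + sqrt(Q + Q*(1/20))) = Q*(Q + sqrt(Q + Q/20)) = Q*(Q + sqrt(21*Q/20)) = Q*(Q + sqrt(105)*sqrt(Q)/10))
-458*k(16) - 417 = -458*(16**2 + sqrt(105)*16**(3/2)/10) - 417 = -458*(256 + (1/10)*sqrt(105)*64) - 417 = -458*(256 + 32*sqrt(105)/5) - 417 = (-117248 - 14656*sqrt(105)/5) - 417 = -117665 - 14656*sqrt(105)/5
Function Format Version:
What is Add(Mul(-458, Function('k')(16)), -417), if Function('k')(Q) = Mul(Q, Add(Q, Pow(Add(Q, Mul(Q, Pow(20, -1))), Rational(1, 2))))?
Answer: Add(-117665, Mul(Rational(-14656, 5), Pow(105, Rational(1, 2)))) ≈ -1.4770e+5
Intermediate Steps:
Function('k')(Q) = Mul(Q, Add(Q, Mul(Rational(1, 10), Pow(105, Rational(1, 2)), Pow(Q, Rational(1, 2))))) (Function('k')(Q) = Mul(Q, Add(Q, Pow(Add(Q, Mul(Q, Rational(1, 20))), Rational(1, 2)))) = Mul(Q, Add(Q, Pow(Add(Q, Mul(Rational(1, 20), Q)), Rational(1, 2)))) = Mul(Q, Add(Q, Pow(Mul(Rational(21, 20), Q), Rational(1, 2)))) = Mul(Q, Add(Q, Mul(Rational(1, 10), Pow(105, Rational(1, 2)), Pow(Q, Rational(1, 2))))))
Add(Mul(-458, Function('k')(16)), -417) = Add(Mul(-458, Add(Pow(16, 2), Mul(Rational(1, 10), Pow(105, Rational(1, 2)), Pow(16, Rational(3, 2))))), -417) = Add(Mul(-458, Add(256, Mul(Rational(1, 10), Pow(105, Rational(1, 2)), 64))), -417) = Add(Mul(-458, Add(256, Mul(Rational(32, 5), Pow(105, Rational(1, 2))))), -417) = Add(Add(-117248, Mul(Rational(-14656, 5), Pow(105, Rational(1, 2)))), -417) = Add(-117665, Mul(Rational(-14656, 5), Pow(105, Rational(1, 2))))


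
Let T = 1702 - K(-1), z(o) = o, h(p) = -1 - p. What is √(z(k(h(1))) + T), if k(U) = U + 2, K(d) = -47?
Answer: √1749 ≈ 41.821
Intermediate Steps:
k(U) = 2 + U
T = 1749 (T = 1702 - 1*(-47) = 1702 + 47 = 1749)
√(z(k(h(1))) + T) = √((2 + (-1 - 1*1)) + 1749) = √((2 + (-1 - 1)) + 1749) = √((2 - 2) + 1749) = √(0 + 1749) = √1749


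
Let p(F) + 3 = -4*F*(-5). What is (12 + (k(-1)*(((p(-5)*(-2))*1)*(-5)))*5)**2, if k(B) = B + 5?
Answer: 423865744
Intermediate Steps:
p(F) = -3 + 20*F (p(F) = -3 - 4*F*(-5) = -3 + 20*F)
k(B) = 5 + B
(12 + (k(-1)*(((p(-5)*(-2))*1)*(-5)))*5)**2 = (12 + ((5 - 1)*((((-3 + 20*(-5))*(-2))*1)*(-5)))*5)**2 = (12 + (4*((((-3 - 100)*(-2))*1)*(-5)))*5)**2 = (12 + (4*((-103*(-2)*1)*(-5)))*5)**2 = (12 + (4*((206*1)*(-5)))*5)**2 = (12 + (4*(206*(-5)))*5)**2 = (12 + (4*(-1030))*5)**2 = (12 - 4120*5)**2 = (12 - 20600)**2 = (-20588)**2 = 423865744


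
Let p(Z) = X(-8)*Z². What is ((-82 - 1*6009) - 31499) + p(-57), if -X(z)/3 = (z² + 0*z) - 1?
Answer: -651651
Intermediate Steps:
X(z) = 3 - 3*z² (X(z) = -3*((z² + 0*z) - 1) = -3*((z² + 0) - 1) = -3*(z² - 1) = -3*(-1 + z²) = 3 - 3*z²)
p(Z) = -189*Z² (p(Z) = (3 - 3*(-8)²)*Z² = (3 - 3*64)*Z² = (3 - 192)*Z² = -189*Z²)
((-82 - 1*6009) - 31499) + p(-57) = ((-82 - 1*6009) - 31499) - 189*(-57)² = ((-82 - 6009) - 31499) - 189*3249 = (-6091 - 31499) - 614061 = -37590 - 614061 = -651651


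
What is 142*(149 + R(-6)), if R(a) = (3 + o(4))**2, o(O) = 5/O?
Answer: 189783/8 ≈ 23723.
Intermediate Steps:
R(a) = 289/16 (R(a) = (3 + 5/4)**2 = (17/4)**2 = 289/16)
142*(149 + R(-6)) = 142*(149 + 289/16) = 142*(2673/16) = 189783/8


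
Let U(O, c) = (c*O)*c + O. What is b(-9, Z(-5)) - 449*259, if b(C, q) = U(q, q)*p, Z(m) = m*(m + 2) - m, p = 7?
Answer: -60151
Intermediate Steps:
U(O, c) = O + O*c**2 (U(O, c) = (O*c)*c + O = O*c**2 + O = O + O*c**2)
Z(m) = -m + m*(2 + m) (Z(m) = m*(2 + m) - m = -m + m*(2 + m))
b(C, q) = 7*q*(1 + q**2) (b(C, q) = (q*(1 + q**2))*7 = 7*q*(1 + q**2))
b(-9, Z(-5)) - 449*259 = 7*(-5*(1 - 5))*(1 + (-5*(1 - 5))**2) - 449*259 = 7*(-5*(-4))*(1 + (-5*(-4))**2) - 116291 = 7*20*(1 + 20**2) - 116291 = 7*20*(1 + 400) - 116291 = 7*20*401 - 116291 = 56140 - 116291 = -60151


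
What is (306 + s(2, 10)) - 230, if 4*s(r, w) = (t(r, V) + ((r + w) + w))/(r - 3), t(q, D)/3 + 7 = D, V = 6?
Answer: 285/4 ≈ 71.250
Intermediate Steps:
t(q, D) = -21 + 3*D
s(r, w) = (-3 + r + 2*w)/(4*(-3 + r)) (s(r, w) = (((-21 + 3*6) + ((r + w) + w))/(r - 3))/4 = (((-21 + 18) + (r + 2*w))/(-3 + r))/4 = ((-3 + (r + 2*w))/(-3 + r))/4 = ((-3 + r + 2*w)/(-3 + r))/4 = (-3 + r + 2*w)/(4*(-3 + r)))
(306 + s(2, 10)) - 230 = (306 + (-3 + 2 + 2*10)/(4*(-3 + 2))) - 230 = (306 + (¼)*(-3 + 2 + 20)/(-1)) - 230 = (306 + (¼)*(-1)*19) - 230 = (306 - 19/4) - 230 = 1205/4 - 230 = 285/4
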